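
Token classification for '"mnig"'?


Pattern: double-quoted sequence
Type: STRING_LITERAL


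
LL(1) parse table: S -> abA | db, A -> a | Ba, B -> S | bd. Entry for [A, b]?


For [A, b]: 'b' ∈ FIRST(Ba)
Entry: A -> Ba


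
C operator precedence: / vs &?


'/' is multiplicative (level 10); '&' is bitwise AND (level 5)
Higher level binds tighter
'/' has higher precedence than '&'


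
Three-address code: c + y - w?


Break into single-operator statements:
t1 = c + y
t2 = t1 - w


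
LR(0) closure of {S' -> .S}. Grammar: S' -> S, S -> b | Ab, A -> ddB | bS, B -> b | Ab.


Start: S' -> .S
For each item with dot before a nonterminal B, add B -> .γ for every B-production
Closure: [S' -> .S, S -> .b, S -> .Ab, A -> .ddB, A -> .bS]


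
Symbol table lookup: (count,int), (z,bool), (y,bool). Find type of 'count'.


Lookup 'count' → type int


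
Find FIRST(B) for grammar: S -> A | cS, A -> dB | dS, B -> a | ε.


Per alternative of B: FIRST(a) = {a}; FIRST(ε) = {ε}
FIRST(B) = {a, ε}


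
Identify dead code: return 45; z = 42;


statement follows a return and is unreachable
Dead: 'z = 42'


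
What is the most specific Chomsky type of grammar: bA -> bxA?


LHS has context (more than one symbol) and |LHS| ≤ |RHS|
Classification: Type 1 (Context-Sensitive)


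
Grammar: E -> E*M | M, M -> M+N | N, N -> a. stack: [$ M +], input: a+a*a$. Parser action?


no handle; shift 'a'
Action: shift


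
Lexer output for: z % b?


Scan left to right, longest-match per lexeme
Tokens: ID(z), OP(%), ID(b)


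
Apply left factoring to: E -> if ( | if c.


Common prefix: 'if'
Factored: E -> if E', E' -> ( | c


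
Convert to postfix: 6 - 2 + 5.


Left to right (same or higher precedence on left)
Postfix: 6 2 - 5 +


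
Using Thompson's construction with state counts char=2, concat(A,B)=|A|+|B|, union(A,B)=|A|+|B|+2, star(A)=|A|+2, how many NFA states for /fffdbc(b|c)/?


Syntax tree has 8 char leaf(s), 1 union(s), 0 star(s)
chars contribute 8×2 = 16; each union adds +2; each star adds +2
Total: 16 + 2 + 0 = 18 states


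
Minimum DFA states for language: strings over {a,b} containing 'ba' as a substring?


KMP-style automaton: 2 progress states + 1 absorbing accept = 3
Minimal DFA: 3 states


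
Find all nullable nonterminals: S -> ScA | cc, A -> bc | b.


A nonterminal is nullable iff some alternative derives ε (directly, or every symbol in it is nullable)
Nullable: {}


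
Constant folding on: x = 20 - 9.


20 - 9 = 11 at compile time
Optimized: x = 11


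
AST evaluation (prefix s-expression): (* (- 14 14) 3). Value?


Evaluate inner: (- 14 14) = 0
Evaluate root: (* 0 3) = 0
Result: 0


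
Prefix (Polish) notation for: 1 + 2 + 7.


left-to-right (same/higher precedence on left): tree is (+ (+ 1 2) 7)
Prefix: + + 1 2 7


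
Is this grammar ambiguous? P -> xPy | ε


balanced x^n…y^n: each string has a unique parse
Unambiguous


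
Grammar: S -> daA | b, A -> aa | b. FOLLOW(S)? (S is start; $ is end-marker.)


$ ∈ FOLLOW(S). For each A -> αBβ: add FIRST(β)\{ε} to FOLLOW(B); if β nullable, add FOLLOW(A).
FOLLOW(S) = {$}


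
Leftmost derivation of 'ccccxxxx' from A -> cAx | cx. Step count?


Derivation: A => cAx => ccAxx => cccAxxx => ccccxxxx
Steps: 4


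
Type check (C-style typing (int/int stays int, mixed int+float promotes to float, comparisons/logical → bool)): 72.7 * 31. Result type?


Operand types: float * int
Rule: mixed int/float promotes to float; int/int stays int
Result type: float


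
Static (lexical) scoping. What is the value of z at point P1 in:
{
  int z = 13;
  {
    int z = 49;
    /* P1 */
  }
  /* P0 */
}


z declared in the same block as P1
z = 49


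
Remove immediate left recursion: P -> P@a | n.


Left-recursive alternatives: P@a; non-recursive: n
Introduce P': P -> nP', P' -> @aP' | ε


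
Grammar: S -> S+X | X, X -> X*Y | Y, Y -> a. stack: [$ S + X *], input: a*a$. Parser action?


no handle; shift 'a'
Action: shift


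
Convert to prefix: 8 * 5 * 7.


left-to-right (same/higher precedence on left): tree is (* (* 8 5) 7)
Prefix: * * 8 5 7


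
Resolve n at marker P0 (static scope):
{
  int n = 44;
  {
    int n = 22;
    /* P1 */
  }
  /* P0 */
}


n declared in the same block as P0
n = 44


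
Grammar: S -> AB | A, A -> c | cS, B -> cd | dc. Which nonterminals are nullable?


A nonterminal is nullable iff some alternative derives ε (directly, or every symbol in it is nullable)
Nullable: {}


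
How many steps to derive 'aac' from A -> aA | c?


Derivation: A => aA => aaA => aac
Steps: 3


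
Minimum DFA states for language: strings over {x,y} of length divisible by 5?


Track length mod 5: states 0..4, accept at 0
Minimal DFA: 5 states


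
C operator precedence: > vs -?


'-' is additive (level 9); '>' is relational (level 7)
Higher level binds tighter
'-' has higher precedence than '>'


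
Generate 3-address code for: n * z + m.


Break into single-operator statements:
t1 = n * z
t2 = t1 + m


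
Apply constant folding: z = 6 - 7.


6 - 7 = -1 at compile time
Optimized: z = -1


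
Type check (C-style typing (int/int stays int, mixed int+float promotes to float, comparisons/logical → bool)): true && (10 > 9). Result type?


Operand types: bool && bool
Rule: logical operators take bool operands and yield bool
Result type: bool


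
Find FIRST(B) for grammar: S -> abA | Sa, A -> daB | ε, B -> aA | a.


Per alternative of B: FIRST(aA) = {a}; FIRST(a) = {a}
FIRST(B) = {a}


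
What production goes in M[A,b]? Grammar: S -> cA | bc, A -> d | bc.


For [A, b]: 'b' ∈ FIRST(bc)
Entry: A -> bc


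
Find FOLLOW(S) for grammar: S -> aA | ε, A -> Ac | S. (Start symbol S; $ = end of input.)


$ ∈ FOLLOW(S). For each A -> αBβ: add FIRST(β)\{ε} to FOLLOW(B); if β nullable, add FOLLOW(A).
FOLLOW(S) = {$, c}


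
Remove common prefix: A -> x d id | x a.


Common prefix: 'x'
Factored: A -> x A', A' -> d id | a


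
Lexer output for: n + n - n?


Scan left to right, longest-match per lexeme
Tokens: ID(n), OP(+), ID(n), OP(-), ID(n)


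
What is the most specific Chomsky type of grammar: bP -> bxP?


LHS has context (more than one symbol) and |LHS| ≤ |RHS|
Classification: Type 1 (Context-Sensitive)


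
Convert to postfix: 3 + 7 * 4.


* has higher precedence, evaluate 7*4 first
Postfix: 3 7 4 * +


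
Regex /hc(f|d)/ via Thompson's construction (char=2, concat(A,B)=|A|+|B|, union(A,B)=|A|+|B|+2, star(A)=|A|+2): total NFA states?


Syntax tree has 4 char leaf(s), 1 union(s), 0 star(s)
chars contribute 4×2 = 8; each union adds +2; each star adds +2
Total: 8 + 2 + 0 = 10 states


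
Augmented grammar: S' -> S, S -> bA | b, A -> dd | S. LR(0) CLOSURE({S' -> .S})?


Start: S' -> .S
For each item with dot before a nonterminal B, add B -> .γ for every B-production
Closure: [S' -> .S, S -> .bA, S -> .b]


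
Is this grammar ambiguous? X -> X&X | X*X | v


'v&v*v' has two parse trees (no precedence encoded between & and *)
Ambiguous


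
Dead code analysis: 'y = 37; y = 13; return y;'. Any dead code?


first assignment to y is overwritten before any read
Dead: 'y = 37'


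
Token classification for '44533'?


Pattern: digits only
Type: INTEGER_LITERAL


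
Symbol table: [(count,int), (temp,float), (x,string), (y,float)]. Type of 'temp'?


Lookup 'temp' → type float


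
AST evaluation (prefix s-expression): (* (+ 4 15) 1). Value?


Evaluate inner: (+ 4 15) = 19
Evaluate root: (* 19 1) = 19
Result: 19


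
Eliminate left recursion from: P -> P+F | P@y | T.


Left-recursive alternatives: P+F, P@y; non-recursive: T
Introduce P': P -> TP', P' -> +FP' | @yP' | ε


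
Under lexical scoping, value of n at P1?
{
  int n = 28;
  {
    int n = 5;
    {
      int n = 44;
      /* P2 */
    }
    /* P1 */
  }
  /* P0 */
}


n declared in the same block as P1
n = 5


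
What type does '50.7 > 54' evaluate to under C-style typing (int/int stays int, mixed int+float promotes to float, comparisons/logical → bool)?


Operand types: float > int
Rule: comparison yields bool
Result type: bool


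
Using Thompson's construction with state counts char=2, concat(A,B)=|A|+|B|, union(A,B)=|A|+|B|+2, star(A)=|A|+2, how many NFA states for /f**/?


Syntax tree has 1 char leaf(s), 0 union(s), 2 star(s)
chars contribute 1×2 = 2; each union adds +2; each star adds +2
Total: 2 + 0 + 4 = 6 states


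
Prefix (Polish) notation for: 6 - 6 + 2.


left-to-right (same/higher precedence on left): tree is (+ (- 6 6) 2)
Prefix: + - 6 6 2


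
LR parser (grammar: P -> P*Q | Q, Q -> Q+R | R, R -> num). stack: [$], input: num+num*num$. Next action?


no handle on stack; shift 'num'
Action: shift


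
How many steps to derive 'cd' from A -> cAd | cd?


Derivation: A => cd
Steps: 1


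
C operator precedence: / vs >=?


'/' is multiplicative (level 10); '>=' is relational (level 7)
Higher level binds tighter
'/' has higher precedence than '>='


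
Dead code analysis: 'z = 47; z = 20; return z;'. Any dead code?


first assignment to z is overwritten before any read
Dead: 'z = 47'


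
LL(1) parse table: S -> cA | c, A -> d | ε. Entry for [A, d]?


For [A, d]: 'd' ∈ FIRST(d)
Entry: A -> d


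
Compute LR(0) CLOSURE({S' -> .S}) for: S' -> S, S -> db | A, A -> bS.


Start: S' -> .S
For each item with dot before a nonterminal B, add B -> .γ for every B-production
Closure: [S' -> .S, S -> .db, S -> .A, A -> .bS]


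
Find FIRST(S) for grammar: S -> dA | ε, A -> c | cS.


Per alternative of S: FIRST(dA) = {d}; FIRST(ε) = {ε}
FIRST(S) = {d, ε}


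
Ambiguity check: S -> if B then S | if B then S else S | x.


dangling else: 'if B then if B then x else x' parses two ways
Ambiguous


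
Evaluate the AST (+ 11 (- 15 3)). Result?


Evaluate inner: (- 15 3) = 12
Evaluate root: (+ 11 12) = 23
Result: 23


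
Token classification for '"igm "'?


Pattern: double-quoted sequence
Type: STRING_LITERAL


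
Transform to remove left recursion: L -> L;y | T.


Left-recursive alternatives: L;y; non-recursive: T
Introduce L': L -> TL', L' -> ;yL' | ε


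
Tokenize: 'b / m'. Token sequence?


Scan left to right, longest-match per lexeme
Tokens: ID(b), OP(/), ID(m)


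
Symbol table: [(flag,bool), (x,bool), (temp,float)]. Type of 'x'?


Lookup 'x' → type bool


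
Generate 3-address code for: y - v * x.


Break into single-operator statements:
t1 = v * x
t2 = y - t1


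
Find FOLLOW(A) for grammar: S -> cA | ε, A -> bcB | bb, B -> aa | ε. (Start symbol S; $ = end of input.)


$ ∈ FOLLOW(S). For each A -> αBβ: add FIRST(β)\{ε} to FOLLOW(B); if β nullable, add FOLLOW(A).
FOLLOW(A) = {$}


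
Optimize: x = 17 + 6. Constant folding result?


17 + 6 = 23 at compile time
Optimized: x = 23


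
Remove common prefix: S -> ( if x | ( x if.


Common prefix: '('
Factored: S -> ( S', S' -> if x | x if


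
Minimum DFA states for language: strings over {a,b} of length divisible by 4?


Track length mod 4: states 0..3, accept at 0
Minimal DFA: 4 states


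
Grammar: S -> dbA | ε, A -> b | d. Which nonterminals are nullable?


A nonterminal is nullable iff some alternative derives ε (directly, or every symbol in it is nullable)
Nullable: {S}


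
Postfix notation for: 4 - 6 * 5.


* has higher precedence, evaluate 6*5 first
Postfix: 4 6 5 * -


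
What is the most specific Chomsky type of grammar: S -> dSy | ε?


Single nonterminal LHS, but d^n y^n is not regular
Classification: Type 2 (Context-Free)


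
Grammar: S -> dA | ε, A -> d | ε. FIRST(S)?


Per alternative of S: FIRST(dA) = {d}; FIRST(ε) = {ε}
FIRST(S) = {d, ε}


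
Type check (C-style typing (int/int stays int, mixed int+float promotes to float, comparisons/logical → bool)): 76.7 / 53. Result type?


Operand types: float / int
Rule: mixed int/float promotes to float; int/int stays int
Result type: float


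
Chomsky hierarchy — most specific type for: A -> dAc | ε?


Single nonterminal LHS, but d^n c^n is not regular
Classification: Type 2 (Context-Free)


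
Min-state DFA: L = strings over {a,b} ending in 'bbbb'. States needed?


Track the longest suffix of input matching a prefix of 'bbbb': 5 classes (prefixes of length 0..4)
Minimal DFA: 5 states


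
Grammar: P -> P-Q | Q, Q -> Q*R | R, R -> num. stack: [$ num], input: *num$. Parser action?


'num' on top is the handle for R -> num
Action: reduce (R -> num)


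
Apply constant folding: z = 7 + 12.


7 + 12 = 19 at compile time
Optimized: z = 19


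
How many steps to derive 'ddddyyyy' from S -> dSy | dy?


Derivation: S => dSy => ddSyy => dddSyyy => ddddyyyy
Steps: 4


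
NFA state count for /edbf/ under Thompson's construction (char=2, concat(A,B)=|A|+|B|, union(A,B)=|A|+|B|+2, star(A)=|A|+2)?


Syntax tree has 4 char leaf(s), 0 union(s), 0 star(s)
chars contribute 4×2 = 8; each union adds +2; each star adds +2
Total: 8 + 0 + 0 = 8 states


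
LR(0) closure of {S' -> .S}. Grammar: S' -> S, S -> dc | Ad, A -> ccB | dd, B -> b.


Start: S' -> .S
For each item with dot before a nonterminal B, add B -> .γ for every B-production
Closure: [S' -> .S, S -> .dc, S -> .Ad, A -> .ccB, A -> .dd]


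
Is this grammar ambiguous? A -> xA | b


right-linear, alternatives start with distinct terminals 'x' vs 'b': unique leftmost derivation
Unambiguous


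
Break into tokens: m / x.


Scan left to right, longest-match per lexeme
Tokens: ID(m), OP(/), ID(x)


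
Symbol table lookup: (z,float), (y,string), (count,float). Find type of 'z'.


Lookup 'z' → type float


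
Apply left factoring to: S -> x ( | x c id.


Common prefix: 'x'
Factored: S -> x S', S' -> ( | c id


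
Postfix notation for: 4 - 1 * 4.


* has higher precedence, evaluate 1*4 first
Postfix: 4 1 4 * -


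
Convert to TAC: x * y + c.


Break into single-operator statements:
t1 = x * y
t2 = t1 + c


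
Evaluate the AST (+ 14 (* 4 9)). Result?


Evaluate inner: (* 4 9) = 36
Evaluate root: (+ 14 36) = 50
Result: 50


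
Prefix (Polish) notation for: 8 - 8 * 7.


'*' binds tighter: tree is (- 8 (* 8 7))
Prefix: - 8 * 8 7


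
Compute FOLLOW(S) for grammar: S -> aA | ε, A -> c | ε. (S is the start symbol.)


$ ∈ FOLLOW(S). For each A -> αBβ: add FIRST(β)\{ε} to FOLLOW(B); if β nullable, add FOLLOW(A).
FOLLOW(S) = {$}


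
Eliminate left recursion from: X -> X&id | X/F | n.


Left-recursive alternatives: X&id, X/F; non-recursive: n
Introduce X': X -> nX', X' -> &idX' | /FX' | ε


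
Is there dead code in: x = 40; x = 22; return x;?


first assignment to x is overwritten before any read
Dead: 'x = 40'


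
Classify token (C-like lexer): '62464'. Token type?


Pattern: digits only
Type: INTEGER_LITERAL


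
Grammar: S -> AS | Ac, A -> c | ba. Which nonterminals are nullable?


A nonterminal is nullable iff some alternative derives ε (directly, or every symbol in it is nullable)
Nullable: {}


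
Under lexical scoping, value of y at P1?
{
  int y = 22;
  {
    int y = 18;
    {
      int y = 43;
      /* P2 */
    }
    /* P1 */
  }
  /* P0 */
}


y declared in the same block as P1
y = 18


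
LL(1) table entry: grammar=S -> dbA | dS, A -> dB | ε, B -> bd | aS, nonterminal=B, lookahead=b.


For [B, b]: 'b' ∈ FIRST(bd)
Entry: B -> bd


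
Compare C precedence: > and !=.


'>' is relational (level 7); '!=' is equality (level 6)
Higher level binds tighter
'>' has higher precedence than '!='


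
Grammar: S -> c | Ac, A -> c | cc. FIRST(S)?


Per alternative of S: FIRST(c) = {c}; FIRST(Ac) = {c}
FIRST(S) = {c}


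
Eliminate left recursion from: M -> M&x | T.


Left-recursive alternatives: M&x; non-recursive: T
Introduce M': M -> TM', M' -> &xM' | ε


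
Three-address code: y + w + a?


Break into single-operator statements:
t1 = y + w
t2 = t1 + a


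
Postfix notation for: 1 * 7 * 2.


Left to right (same or higher precedence on left)
Postfix: 1 7 * 2 *


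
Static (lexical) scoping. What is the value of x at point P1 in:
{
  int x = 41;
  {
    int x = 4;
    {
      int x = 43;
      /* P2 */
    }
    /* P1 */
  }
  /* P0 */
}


x declared in the same block as P1
x = 4


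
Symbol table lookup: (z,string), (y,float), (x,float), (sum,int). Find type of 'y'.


Lookup 'y' → type float


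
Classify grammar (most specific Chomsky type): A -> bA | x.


Right-linear: every RHS is a terminal or a terminal followed by one nonterminal
Classification: Type 3 (Regular)


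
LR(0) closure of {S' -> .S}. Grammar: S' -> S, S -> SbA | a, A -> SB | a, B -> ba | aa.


Start: S' -> .S
For each item with dot before a nonterminal B, add B -> .γ for every B-production
Closure: [S' -> .S, S -> .SbA, S -> .a]


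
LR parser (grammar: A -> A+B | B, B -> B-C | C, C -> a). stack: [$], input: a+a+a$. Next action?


no handle on stack; shift 'a'
Action: shift


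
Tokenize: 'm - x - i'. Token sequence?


Scan left to right, longest-match per lexeme
Tokens: ID(m), OP(-), ID(x), OP(-), ID(i)


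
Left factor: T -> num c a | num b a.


Common prefix: 'num'
Factored: T -> num T', T' -> c a | b a


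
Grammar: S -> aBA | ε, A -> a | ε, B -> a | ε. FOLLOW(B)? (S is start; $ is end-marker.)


$ ∈ FOLLOW(S). For each A -> αBβ: add FIRST(β)\{ε} to FOLLOW(B); if β nullable, add FOLLOW(A).
FOLLOW(B) = {$, a}


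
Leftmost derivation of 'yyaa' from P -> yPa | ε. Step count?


Derivation: P => yPa => yyPaa => yyaa
Steps: 3


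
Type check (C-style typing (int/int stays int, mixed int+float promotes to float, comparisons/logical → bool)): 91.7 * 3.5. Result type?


Operand types: float * float
Rule: mixed int/float promotes to float; int/int stays int
Result type: float


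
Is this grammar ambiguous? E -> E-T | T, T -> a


precedence layered via separate nonterminal T: deterministic
Unambiguous


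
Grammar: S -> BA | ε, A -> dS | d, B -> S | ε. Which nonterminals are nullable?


A nonterminal is nullable iff some alternative derives ε (directly, or every symbol in it is nullable)
Nullable: {B, S}


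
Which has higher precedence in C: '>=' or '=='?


'>=' is relational (level 7); '==' is equality (level 6)
Higher level binds tighter
'>=' has higher precedence than '=='


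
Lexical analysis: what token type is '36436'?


Pattern: digits only
Type: INTEGER_LITERAL


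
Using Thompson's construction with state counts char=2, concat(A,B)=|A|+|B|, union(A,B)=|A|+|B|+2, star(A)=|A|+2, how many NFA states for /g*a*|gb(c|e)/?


Syntax tree has 6 char leaf(s), 2 union(s), 2 star(s)
chars contribute 6×2 = 12; each union adds +2; each star adds +2
Total: 12 + 4 + 4 = 20 states


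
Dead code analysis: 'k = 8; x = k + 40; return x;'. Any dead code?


k is read by x's definition; x is returned
No dead code


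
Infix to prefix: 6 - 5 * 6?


'*' binds tighter: tree is (- 6 (* 5 6))
Prefix: - 6 * 5 6


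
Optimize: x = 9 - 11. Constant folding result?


9 - 11 = -2 at compile time
Optimized: x = -2


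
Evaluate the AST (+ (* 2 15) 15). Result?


Evaluate inner: (* 2 15) = 30
Evaluate root: (+ 30 15) = 45
Result: 45


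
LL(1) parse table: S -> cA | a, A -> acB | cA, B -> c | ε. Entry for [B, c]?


For [B, c]: 'c' ∈ FIRST(c)
Entry: B -> c


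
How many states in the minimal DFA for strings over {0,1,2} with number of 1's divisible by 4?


Track (count of 1) mod 4: states 0..3, accept at 0
Minimal DFA: 4 states


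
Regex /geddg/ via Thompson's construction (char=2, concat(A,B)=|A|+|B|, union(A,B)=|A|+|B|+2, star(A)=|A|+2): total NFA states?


Syntax tree has 5 char leaf(s), 0 union(s), 0 star(s)
chars contribute 5×2 = 10; each union adds +2; each star adds +2
Total: 10 + 0 + 0 = 10 states


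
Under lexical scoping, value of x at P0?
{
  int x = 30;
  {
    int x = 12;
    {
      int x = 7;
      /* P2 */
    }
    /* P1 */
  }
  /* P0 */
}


x declared in the same block as P0
x = 30


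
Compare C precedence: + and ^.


'+' is additive (level 9); '^' is bitwise XOR (level 4)
Higher level binds tighter
'+' has higher precedence than '^'


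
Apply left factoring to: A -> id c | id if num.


Common prefix: 'id'
Factored: A -> id A', A' -> c | if num


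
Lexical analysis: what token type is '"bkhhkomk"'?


Pattern: double-quoted sequence
Type: STRING_LITERAL


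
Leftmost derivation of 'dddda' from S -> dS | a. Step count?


Derivation: S => dS => ddS => dddS => ddddS => dddda
Steps: 5


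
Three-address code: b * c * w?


Break into single-operator statements:
t1 = b * c
t2 = t1 * w


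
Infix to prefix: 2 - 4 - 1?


left-to-right (same/higher precedence on left): tree is (- (- 2 4) 1)
Prefix: - - 2 4 1


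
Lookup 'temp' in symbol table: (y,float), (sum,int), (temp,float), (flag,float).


Lookup 'temp' → type float


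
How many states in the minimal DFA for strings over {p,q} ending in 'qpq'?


Track the longest suffix of input matching a prefix of 'qpq': 4 classes (prefixes of length 0..3)
Minimal DFA: 4 states


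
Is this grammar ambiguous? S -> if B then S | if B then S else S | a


dangling else: 'if B then if B then a else a' parses two ways
Ambiguous


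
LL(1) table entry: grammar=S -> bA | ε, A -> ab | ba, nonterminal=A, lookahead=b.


For [A, b]: 'b' ∈ FIRST(ba)
Entry: A -> ba


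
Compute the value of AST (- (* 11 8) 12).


Evaluate inner: (* 11 8) = 88
Evaluate root: (- 88 12) = 76
Result: 76


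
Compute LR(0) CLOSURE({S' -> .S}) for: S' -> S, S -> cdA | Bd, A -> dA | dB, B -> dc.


Start: S' -> .S
For each item with dot before a nonterminal B, add B -> .γ for every B-production
Closure: [S' -> .S, S -> .cdA, S -> .Bd, B -> .dc]


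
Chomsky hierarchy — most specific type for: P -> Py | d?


Left-linear: every RHS is a terminal or one nonterminal followed by a terminal
Classification: Type 3 (Regular)


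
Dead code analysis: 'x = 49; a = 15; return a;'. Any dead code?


x is assigned but never read
Dead: 'x = 49'


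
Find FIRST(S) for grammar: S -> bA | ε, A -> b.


Per alternative of S: FIRST(bA) = {b}; FIRST(ε) = {ε}
FIRST(S) = {b, ε}


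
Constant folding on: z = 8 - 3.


8 - 3 = 5 at compile time
Optimized: z = 5


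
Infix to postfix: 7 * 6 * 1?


Left to right (same or higher precedence on left)
Postfix: 7 6 * 1 *


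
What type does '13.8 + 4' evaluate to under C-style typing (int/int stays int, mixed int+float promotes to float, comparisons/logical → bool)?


Operand types: float + int
Rule: mixed int/float promotes to float; int/int stays int
Result type: float


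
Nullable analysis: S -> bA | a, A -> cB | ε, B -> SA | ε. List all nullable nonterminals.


A nonterminal is nullable iff some alternative derives ε (directly, or every symbol in it is nullable)
Nullable: {A, B}


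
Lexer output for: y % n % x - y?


Scan left to right, longest-match per lexeme
Tokens: ID(y), OP(%), ID(n), OP(%), ID(x), OP(-), ID(y)


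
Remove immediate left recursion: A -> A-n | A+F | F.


Left-recursive alternatives: A-n, A+F; non-recursive: F
Introduce A': A -> FA', A' -> -nA' | +FA' | ε


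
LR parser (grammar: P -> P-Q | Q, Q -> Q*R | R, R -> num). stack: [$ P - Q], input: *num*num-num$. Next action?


'*' can extend Q; shift to build Q -> Q*R
Action: shift


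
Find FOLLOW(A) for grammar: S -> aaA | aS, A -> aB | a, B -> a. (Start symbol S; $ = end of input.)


$ ∈ FOLLOW(S). For each A -> αBβ: add FIRST(β)\{ε} to FOLLOW(B); if β nullable, add FOLLOW(A).
FOLLOW(A) = {$}


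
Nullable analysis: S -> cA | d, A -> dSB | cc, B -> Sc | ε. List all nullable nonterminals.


A nonterminal is nullable iff some alternative derives ε (directly, or every symbol in it is nullable)
Nullable: {B}


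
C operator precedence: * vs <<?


'*' is multiplicative (level 10); '<<' is shift (level 8)
Higher level binds tighter
'*' has higher precedence than '<<'


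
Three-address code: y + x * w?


Break into single-operator statements:
t1 = x * w
t2 = y + t1


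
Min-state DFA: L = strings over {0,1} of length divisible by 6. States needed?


Track length mod 6: states 0..5, accept at 0
Minimal DFA: 6 states


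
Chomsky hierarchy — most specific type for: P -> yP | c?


Right-linear: every RHS is a terminal or a terminal followed by one nonterminal
Classification: Type 3 (Regular)


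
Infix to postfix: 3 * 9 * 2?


Left to right (same or higher precedence on left)
Postfix: 3 9 * 2 *


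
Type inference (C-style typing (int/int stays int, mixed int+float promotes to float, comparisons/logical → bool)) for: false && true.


Operand types: bool && bool
Rule: logical operators take bool operands and yield bool
Result type: bool


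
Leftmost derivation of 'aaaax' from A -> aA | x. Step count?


Derivation: A => aA => aaA => aaaA => aaaaA => aaaax
Steps: 5


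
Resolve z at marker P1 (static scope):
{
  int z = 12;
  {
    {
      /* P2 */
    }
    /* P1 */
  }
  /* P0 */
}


P1's block does not declare z; resolves to the enclosing declaration at depth 0
z = 12


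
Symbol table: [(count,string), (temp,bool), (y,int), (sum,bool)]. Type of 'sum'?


Lookup 'sum' → type bool


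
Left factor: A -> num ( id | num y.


Common prefix: 'num'
Factored: A -> num A', A' -> ( id | y


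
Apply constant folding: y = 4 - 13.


4 - 13 = -9 at compile time
Optimized: y = -9


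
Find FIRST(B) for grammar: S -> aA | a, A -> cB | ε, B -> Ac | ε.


Per alternative of B: FIRST(Ac) = {c}; FIRST(ε) = {ε}
FIRST(B) = {c, ε}


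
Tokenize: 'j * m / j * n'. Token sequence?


Scan left to right, longest-match per lexeme
Tokens: ID(j), OP(*), ID(m), OP(/), ID(j), OP(*), ID(n)


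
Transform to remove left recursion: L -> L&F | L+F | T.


Left-recursive alternatives: L&F, L+F; non-recursive: T
Introduce L': L -> TL', L' -> &FL' | +FL' | ε


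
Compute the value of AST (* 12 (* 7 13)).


Evaluate inner: (* 7 13) = 91
Evaluate root: (* 12 91) = 1092
Result: 1092


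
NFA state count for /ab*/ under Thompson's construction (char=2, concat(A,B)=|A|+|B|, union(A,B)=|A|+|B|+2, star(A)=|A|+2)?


Syntax tree has 2 char leaf(s), 0 union(s), 1 star(s)
chars contribute 2×2 = 4; each union adds +2; each star adds +2
Total: 4 + 0 + 2 = 6 states


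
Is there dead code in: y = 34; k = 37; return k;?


y is assigned but never read
Dead: 'y = 34'


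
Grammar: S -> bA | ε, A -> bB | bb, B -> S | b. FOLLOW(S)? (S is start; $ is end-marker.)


$ ∈ FOLLOW(S). For each A -> αBβ: add FIRST(β)\{ε} to FOLLOW(B); if β nullable, add FOLLOW(A).
FOLLOW(S) = {$}


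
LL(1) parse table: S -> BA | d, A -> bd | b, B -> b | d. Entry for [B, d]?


For [B, d]: 'd' ∈ FIRST(d)
Entry: B -> d


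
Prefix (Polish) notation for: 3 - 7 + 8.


left-to-right (same/higher precedence on left): tree is (+ (- 3 7) 8)
Prefix: + - 3 7 8


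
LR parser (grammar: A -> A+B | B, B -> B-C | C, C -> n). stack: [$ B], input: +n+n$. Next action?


lookahead ∉ {-} so B won't extend; reduce A -> B
Action: reduce (A -> B)


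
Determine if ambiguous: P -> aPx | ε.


balanced a^n…x^n: each string has a unique parse
Unambiguous


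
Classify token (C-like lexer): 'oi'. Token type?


Pattern: letter/underscore followed by alphanumerics, not a keyword
Type: IDENTIFIER


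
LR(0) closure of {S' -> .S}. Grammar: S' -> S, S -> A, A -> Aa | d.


Start: S' -> .S
For each item with dot before a nonterminal B, add B -> .γ for every B-production
Closure: [S' -> .S, S -> .A, A -> .Aa, A -> .d]


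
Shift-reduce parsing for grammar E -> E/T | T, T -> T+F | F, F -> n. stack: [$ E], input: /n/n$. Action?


shift '/' to continue E -> E/T
Action: shift


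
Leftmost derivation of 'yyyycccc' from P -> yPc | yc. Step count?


Derivation: P => yPc => yyPcc => yyyPccc => yyyycccc
Steps: 4


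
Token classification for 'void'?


Pattern: reserved word
Type: KEYWORD


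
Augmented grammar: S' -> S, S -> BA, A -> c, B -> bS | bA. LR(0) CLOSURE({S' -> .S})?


Start: S' -> .S
For each item with dot before a nonterminal B, add B -> .γ for every B-production
Closure: [S' -> .S, S -> .BA, B -> .bS, B -> .bA]


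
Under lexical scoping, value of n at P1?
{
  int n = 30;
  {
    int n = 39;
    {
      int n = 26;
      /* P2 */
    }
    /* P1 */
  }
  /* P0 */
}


n declared in the same block as P1
n = 39


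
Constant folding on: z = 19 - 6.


19 - 6 = 13 at compile time
Optimized: z = 13


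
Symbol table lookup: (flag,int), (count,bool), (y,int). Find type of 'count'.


Lookup 'count' → type bool


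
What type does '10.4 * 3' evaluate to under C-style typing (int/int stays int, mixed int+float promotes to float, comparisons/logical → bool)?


Operand types: float * int
Rule: mixed int/float promotes to float; int/int stays int
Result type: float


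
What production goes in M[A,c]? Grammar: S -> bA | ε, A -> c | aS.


For [A, c]: 'c' ∈ FIRST(c)
Entry: A -> c


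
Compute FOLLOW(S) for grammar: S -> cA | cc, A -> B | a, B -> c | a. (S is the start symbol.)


$ ∈ FOLLOW(S). For each A -> αBβ: add FIRST(β)\{ε} to FOLLOW(B); if β nullable, add FOLLOW(A).
FOLLOW(S) = {$}


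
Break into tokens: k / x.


Scan left to right, longest-match per lexeme
Tokens: ID(k), OP(/), ID(x)


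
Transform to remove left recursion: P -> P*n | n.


Left-recursive alternatives: P*n; non-recursive: n
Introduce P': P -> nP', P' -> *nP' | ε


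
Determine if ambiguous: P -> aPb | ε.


balanced a^n…b^n: each string has a unique parse
Unambiguous


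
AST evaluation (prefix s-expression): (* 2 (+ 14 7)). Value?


Evaluate inner: (+ 14 7) = 21
Evaluate root: (* 2 21) = 42
Result: 42


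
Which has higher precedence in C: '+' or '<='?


'+' is additive (level 9); '<=' is relational (level 7)
Higher level binds tighter
'+' has higher precedence than '<='


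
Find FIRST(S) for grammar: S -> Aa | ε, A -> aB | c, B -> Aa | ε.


Per alternative of S: FIRST(Aa) = {a, c}; FIRST(ε) = {ε}
FIRST(S) = {a, c, ε}


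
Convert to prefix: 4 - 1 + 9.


left-to-right (same/higher precedence on left): tree is (+ (- 4 1) 9)
Prefix: + - 4 1 9


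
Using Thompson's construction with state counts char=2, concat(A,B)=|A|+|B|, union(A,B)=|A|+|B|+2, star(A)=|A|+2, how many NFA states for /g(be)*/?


Syntax tree has 3 char leaf(s), 0 union(s), 1 star(s)
chars contribute 3×2 = 6; each union adds +2; each star adds +2
Total: 6 + 0 + 2 = 8 states


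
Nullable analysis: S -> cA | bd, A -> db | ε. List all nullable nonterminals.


A nonterminal is nullable iff some alternative derives ε (directly, or every symbol in it is nullable)
Nullable: {A}


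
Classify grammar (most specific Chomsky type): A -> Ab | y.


Left-linear: every RHS is a terminal or one nonterminal followed by a terminal
Classification: Type 3 (Regular)


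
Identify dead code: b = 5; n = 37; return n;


b is assigned but never read
Dead: 'b = 5'


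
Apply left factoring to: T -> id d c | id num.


Common prefix: 'id'
Factored: T -> id T', T' -> d c | num


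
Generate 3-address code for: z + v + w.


Break into single-operator statements:
t1 = z + v
t2 = t1 + w


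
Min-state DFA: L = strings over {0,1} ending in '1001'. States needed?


Track the longest suffix of input matching a prefix of '1001': 5 classes (prefixes of length 0..4)
Minimal DFA: 5 states


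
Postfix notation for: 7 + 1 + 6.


Left to right (same or higher precedence on left)
Postfix: 7 1 + 6 +


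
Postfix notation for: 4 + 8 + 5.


Left to right (same or higher precedence on left)
Postfix: 4 8 + 5 +


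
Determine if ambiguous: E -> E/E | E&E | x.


'x/x&x' has two parse trees (no precedence encoded between / and &)
Ambiguous


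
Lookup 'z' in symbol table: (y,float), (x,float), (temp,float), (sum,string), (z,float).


Lookup 'z' → type float


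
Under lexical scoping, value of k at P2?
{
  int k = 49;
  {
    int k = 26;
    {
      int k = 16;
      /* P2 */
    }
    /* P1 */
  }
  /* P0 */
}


k declared in the same block as P2
k = 16


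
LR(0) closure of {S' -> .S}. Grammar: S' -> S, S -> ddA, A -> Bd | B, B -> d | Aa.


Start: S' -> .S
For each item with dot before a nonterminal B, add B -> .γ for every B-production
Closure: [S' -> .S, S -> .ddA]


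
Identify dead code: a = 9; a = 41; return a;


first assignment to a is overwritten before any read
Dead: 'a = 9'


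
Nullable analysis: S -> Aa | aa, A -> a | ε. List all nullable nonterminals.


A nonterminal is nullable iff some alternative derives ε (directly, or every symbol in it is nullable)
Nullable: {A}


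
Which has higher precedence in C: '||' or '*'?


'*' is multiplicative (level 10); '||' is logical OR (level 1)
Higher level binds tighter
'*' has higher precedence than '||'


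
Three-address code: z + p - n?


Break into single-operator statements:
t1 = z + p
t2 = t1 - n


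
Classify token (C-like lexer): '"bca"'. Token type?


Pattern: double-quoted sequence
Type: STRING_LITERAL


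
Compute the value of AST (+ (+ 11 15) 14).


Evaluate inner: (+ 11 15) = 26
Evaluate root: (+ 26 14) = 40
Result: 40


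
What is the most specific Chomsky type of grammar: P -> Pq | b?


Left-linear: every RHS is a terminal or one nonterminal followed by a terminal
Classification: Type 3 (Regular)


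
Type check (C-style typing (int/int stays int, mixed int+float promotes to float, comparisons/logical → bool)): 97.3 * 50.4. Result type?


Operand types: float * float
Rule: mixed int/float promotes to float; int/int stays int
Result type: float


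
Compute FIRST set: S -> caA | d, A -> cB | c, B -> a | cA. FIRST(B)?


Per alternative of B: FIRST(a) = {a}; FIRST(cA) = {c}
FIRST(B) = {a, c}


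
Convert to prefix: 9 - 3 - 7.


left-to-right (same/higher precedence on left): tree is (- (- 9 3) 7)
Prefix: - - 9 3 7


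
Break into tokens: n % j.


Scan left to right, longest-match per lexeme
Tokens: ID(n), OP(%), ID(j)


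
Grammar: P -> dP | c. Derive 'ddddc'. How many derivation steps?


Derivation: P => dP => ddP => dddP => ddddP => ddddc
Steps: 5


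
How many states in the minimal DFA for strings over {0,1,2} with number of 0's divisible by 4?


Track (count of 0) mod 4: states 0..3, accept at 0
Minimal DFA: 4 states


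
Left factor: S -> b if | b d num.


Common prefix: 'b'
Factored: S -> b S', S' -> if | d num


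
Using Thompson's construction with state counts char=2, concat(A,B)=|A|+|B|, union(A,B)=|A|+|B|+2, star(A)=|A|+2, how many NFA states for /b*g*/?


Syntax tree has 2 char leaf(s), 0 union(s), 2 star(s)
chars contribute 2×2 = 4; each union adds +2; each star adds +2
Total: 4 + 0 + 4 = 8 states


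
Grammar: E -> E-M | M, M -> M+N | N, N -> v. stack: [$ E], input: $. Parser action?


start symbol E on stack, input exhausted
Action: accept


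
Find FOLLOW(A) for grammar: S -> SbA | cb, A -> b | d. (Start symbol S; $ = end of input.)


$ ∈ FOLLOW(S). For each A -> αBβ: add FIRST(β)\{ε} to FOLLOW(B); if β nullable, add FOLLOW(A).
FOLLOW(A) = {$, b}


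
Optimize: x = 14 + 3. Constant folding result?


14 + 3 = 17 at compile time
Optimized: x = 17


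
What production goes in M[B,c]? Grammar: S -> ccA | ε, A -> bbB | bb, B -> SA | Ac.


For [B, c]: 'c' ∈ FIRST(SA)
Entry: B -> SA


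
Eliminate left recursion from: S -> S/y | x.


Left-recursive alternatives: S/y; non-recursive: x
Introduce S': S -> xS', S' -> /yS' | ε


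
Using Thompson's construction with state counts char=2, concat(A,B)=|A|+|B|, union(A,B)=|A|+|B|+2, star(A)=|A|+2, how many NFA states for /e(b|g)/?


Syntax tree has 3 char leaf(s), 1 union(s), 0 star(s)
chars contribute 3×2 = 6; each union adds +2; each star adds +2
Total: 6 + 2 + 0 = 8 states


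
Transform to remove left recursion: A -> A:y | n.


Left-recursive alternatives: A:y; non-recursive: n
Introduce A': A -> nA', A' -> :yA' | ε


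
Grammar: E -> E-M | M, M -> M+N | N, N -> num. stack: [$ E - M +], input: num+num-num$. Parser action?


no handle; shift 'num'
Action: shift


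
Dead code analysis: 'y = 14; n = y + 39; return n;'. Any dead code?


y is read by n's definition; n is returned
No dead code


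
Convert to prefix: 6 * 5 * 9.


left-to-right (same/higher precedence on left): tree is (* (* 6 5) 9)
Prefix: * * 6 5 9


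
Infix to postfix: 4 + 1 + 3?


Left to right (same or higher precedence on left)
Postfix: 4 1 + 3 +


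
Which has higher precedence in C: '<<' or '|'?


'<<' is shift (level 8); '|' is bitwise OR (level 3)
Higher level binds tighter
'<<' has higher precedence than '|'


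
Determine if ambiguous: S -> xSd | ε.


balanced x^n…d^n: each string has a unique parse
Unambiguous


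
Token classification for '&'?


Pattern: operator symbol
Type: OPERATOR


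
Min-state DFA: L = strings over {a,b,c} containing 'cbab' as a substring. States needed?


KMP-style automaton: 4 progress states + 1 absorbing accept = 5
Minimal DFA: 5 states


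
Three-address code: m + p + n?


Break into single-operator statements:
t1 = m + p
t2 = t1 + n


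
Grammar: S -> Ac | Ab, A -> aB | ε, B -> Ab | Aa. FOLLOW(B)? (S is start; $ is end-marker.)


$ ∈ FOLLOW(S). For each A -> αBβ: add FIRST(β)\{ε} to FOLLOW(B); if β nullable, add FOLLOW(A).
FOLLOW(B) = {a, b, c}


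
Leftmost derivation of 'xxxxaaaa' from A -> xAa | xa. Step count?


Derivation: A => xAa => xxAaa => xxxAaaa => xxxxaaaa
Steps: 4


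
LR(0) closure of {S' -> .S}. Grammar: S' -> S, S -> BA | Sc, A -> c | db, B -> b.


Start: S' -> .S
For each item with dot before a nonterminal B, add B -> .γ for every B-production
Closure: [S' -> .S, S -> .BA, S -> .Sc, B -> .b]


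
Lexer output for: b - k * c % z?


Scan left to right, longest-match per lexeme
Tokens: ID(b), OP(-), ID(k), OP(*), ID(c), OP(%), ID(z)


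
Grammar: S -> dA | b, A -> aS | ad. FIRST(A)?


Per alternative of A: FIRST(aS) = {a}; FIRST(ad) = {a}
FIRST(A) = {a}


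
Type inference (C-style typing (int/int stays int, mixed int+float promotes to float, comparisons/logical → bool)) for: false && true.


Operand types: bool && bool
Rule: logical operators take bool operands and yield bool
Result type: bool


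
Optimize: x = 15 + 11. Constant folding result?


15 + 11 = 26 at compile time
Optimized: x = 26


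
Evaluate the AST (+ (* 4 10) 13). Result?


Evaluate inner: (* 4 10) = 40
Evaluate root: (+ 40 13) = 53
Result: 53


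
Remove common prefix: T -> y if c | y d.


Common prefix: 'y'
Factored: T -> y T', T' -> if c | d


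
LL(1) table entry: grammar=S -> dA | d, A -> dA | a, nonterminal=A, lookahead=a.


For [A, a]: 'a' ∈ FIRST(a)
Entry: A -> a
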